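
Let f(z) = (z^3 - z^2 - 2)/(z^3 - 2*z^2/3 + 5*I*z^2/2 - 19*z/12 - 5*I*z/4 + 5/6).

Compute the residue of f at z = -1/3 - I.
Write f(z) = P(z)/Q(z) with P(z) = z^3 - z^2 - 2 and Q(z) = z^3 - 2*z^2/3 + 5*I*z^2/2 - 19*z/12 - 5*I*z/4 + 5/6.
The denominator factors as Q(z) = (z - 1/2 + 3*I/2)*(z - 1/2)*(z + 1/3 + I), so z = -1/3 - I is a simple zero of Q and P is analytic there; z = -1/3 - I is therefore a simple pole and
  Res(f, z₀) = P(z₀)/Q'(z₀).

Q'(z) = 3*z^2 - 4*z/3 + 5*I*z - 19/12 - 5*I/4, so Q'(-1/3 - I) = 43/36 + 5*I/12.
P(-1/3 - I) = -4/27.

Res(f, -1/3 - I) = (-4/27)/(43/36 + 5*I/12) = -344/3111 + 40*I/1037

Final answer: -344/3111 + 40*I/1037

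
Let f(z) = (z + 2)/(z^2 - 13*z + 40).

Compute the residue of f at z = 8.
Write f(z) = P(z)/Q(z) with P(z) = z + 2 and Q(z) = z^2 - 13*z + 40.
The denominator factors as Q(z) = (z - 5)*(z - 8), so z = 8 is a simple zero of Q and P is analytic there; z = 8 is therefore a simple pole and
  Res(f, z₀) = P(z₀)/Q'(z₀).

Q'(z) = 2*z - 13, so Q'(8) = 3.
P(8) = 10.

Res(f, 8) = (10)/(3) = 10/3

Final answer: 10/3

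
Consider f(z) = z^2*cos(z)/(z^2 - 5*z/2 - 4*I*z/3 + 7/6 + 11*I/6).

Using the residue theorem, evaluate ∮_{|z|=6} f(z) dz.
pi*(72/25 + 96*I/25)*cos(1 + I) + pi*(-416/75 + 29*I/25)*cos(3/2 + I/3)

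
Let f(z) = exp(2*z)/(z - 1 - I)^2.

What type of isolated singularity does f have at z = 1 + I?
Write f(z) = g(z)/(z - 1 - I)^2 with g(z) = exp(2*z).
g is entire and g(1 + I) = exp(2 + 2*I) ≠ 0, so no factor of (z - 1 - I) cancels: the Laurent expansion of f about z = 1 + I starts at the power -2, i.e. lim_{z→z₀} (z - z₀)^2 f(z) = exp(2 + 2*I) is finite and nonzero.
So z = 1 + I is a pole of order 2.

Final answer: pole of order 2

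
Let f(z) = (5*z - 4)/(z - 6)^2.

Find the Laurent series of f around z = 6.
Put w = z - (6), i.e. z = w + 6. The denominator is w^2, so it suffices to rewrite the numerator in powers of w.

P(z) = 5*z - 4
P(w + 6) = 26 + 5*w

Dividing each term by w^2:
  f = 26/w^2 + 5/w

Substituting back w = z - 6:
  f(z) = 26/(z - 6)^2 + 5/(z - 6)

The series is finite because the numerator is a polynomial; the negative powers form the principal part, and the coefficient of 1/(z - 6) gives Res(f, 6) = 5.

Final answer: 26/(z - 6)^2 + 5/(z - 6)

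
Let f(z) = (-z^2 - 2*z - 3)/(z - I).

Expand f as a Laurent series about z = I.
Put w = z - (I), i.e. z = w + I. The denominator is w, so it suffices to rewrite the numerator in powers of w.

P(z) = -z^2 - 2*z - 3
P(w + I) = -2 - 2*I + (-2 - 2*I)*w - w^2

Dividing each term by w:
  f = (-2 - 2*I)/w - 2 - 2*I - w

Substituting back w = z - I:
  f(z) = (-2 - 2*I)/(z - I) - 2 - 2*I - (z - I)

The series is finite because the numerator is a polynomial; the negative powers form the principal part, and the coefficient of 1/(z - I) gives Res(f, I) = -2 - 2*I.

Final answer: (-2 - 2*I)/(z - I) - 2 - 2*I - (z - I)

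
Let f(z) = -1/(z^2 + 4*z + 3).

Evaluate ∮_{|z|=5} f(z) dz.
0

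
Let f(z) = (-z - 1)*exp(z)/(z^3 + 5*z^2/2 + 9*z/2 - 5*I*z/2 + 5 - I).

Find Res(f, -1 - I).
Write f(z) = P(z)/Q(z) with P(z) = (-z - 1)*exp(z) and Q(z) = z^3 + 5*z^2/2 + 9*z/2 - 5*I*z/2 + 5 - I.
The denominator factors as Q(z) = (z + 1 + I)*(z - 2*I)*(z + 3/2 + I), so z = -1 - I is a simple zero of Q and P is analytic there; z = -1 - I is therefore a simple pole and
  Res(f, z₀) = P(z₀)/Q'(z₀).

Q'(z) = 3*z^2 + 5*z + 9/2 - 5*I/2, so Q'(-1 - I) = -1/2 - 3*I/2.
P(-1 - I) = I*exp(-1 - I).

Res(f, -1 - I) = (I*exp(-1 - I))/(-1/2 - 3*I/2) = (-3/5 - I/5)*exp(-1 - I)

Final answer: (-3/5 - I/5)*exp(-1 - I)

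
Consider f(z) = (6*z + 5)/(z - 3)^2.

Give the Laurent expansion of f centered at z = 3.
Put w = z - (3), i.e. z = w + 3. The denominator is w^2, so it suffices to rewrite the numerator in powers of w.

P(z) = 6*z + 5
P(w + 3) = 23 + 6*w

Dividing each term by w^2:
  f = 23/w^2 + 6/w

Substituting back w = z - 3:
  f(z) = 23/(z - 3)^2 + 6/(z - 3)

The series is finite because the numerator is a polynomial; the negative powers form the principal part, and the coefficient of 1/(z - 3) gives Res(f, 3) = 6.

Final answer: 23/(z - 3)^2 + 6/(z - 3)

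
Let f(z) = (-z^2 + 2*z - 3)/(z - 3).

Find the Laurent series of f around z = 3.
-6/(z - 3) - 4 - (z - 3)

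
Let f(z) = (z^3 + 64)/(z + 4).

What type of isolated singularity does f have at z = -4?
removable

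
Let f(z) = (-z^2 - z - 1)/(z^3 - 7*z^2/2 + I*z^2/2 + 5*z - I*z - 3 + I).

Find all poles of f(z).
The singularities of f are the zeros of the denominator. Factoring,
  z^3 - 7*z^2/2 + I*z^2/2 + 5*z - I*z - 3 + I = (z - 1 - I)*(z - 1 + I)*(z - 3/2 + I/2)
so the candidates are z = 1 + I, z = 1 - I, z = 3/2 - I/2.

Check the numerator P(z) = -z^2 - z - 1 at each one:
  P(1 + I) = -2 - 3*I ≠ 0, so z = 1 + I is a (simple) pole.
  P(1 - I) = -2 + 3*I ≠ 0, so z = 1 - I is a (simple) pole.
  P(3/2 - I/2) = -9/2 + 2*I ≠ 0, so z = 3/2 - I/2 is a (simple) pole.

Poles of f: {1 - I, 1 + I, 3/2 - I/2}

Final answer: {1 - I, 1 + I, 3/2 - I/2}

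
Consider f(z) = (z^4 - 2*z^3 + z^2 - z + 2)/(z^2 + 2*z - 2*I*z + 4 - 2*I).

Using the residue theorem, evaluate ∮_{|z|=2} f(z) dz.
By the residue theorem, ∮_C f(z) dz = 2πi · (sum of the residues of f at the poles inside |z| = 2).

The denominator factors as (z + 1 + I)*(z + 1 - 3*I), so the singularities of f are simple poles at z = -1 - I, z = -1 + 3*I.
  |-1 - I|² = 2 < 4 = 2², so this pole is inside the contour.
  |-1 + 3*I|² = 10 > 4 = 2², so this pole is outside the contour.

With P(z) = z^4 - 2*z^3 + z^2 - z + 2 and Q(z) = z^2 + 2*z - 2*I*z + 4 - 2*I, each pole is simple, so Res(f, z₀) = P(z₀)/Q'(z₀) with Q'(z) = 2*z + 2 - 2*I.
  Res(f, -1 - I) = P(-1 - I)/Q'(-1 - I) = (-5 + 7*I)/(-4*I) = -7/4 - 5*I/4

∮_C f(z) dz = 2πi · (-7/4 - 5*I/4) = pi*(5/2 - 7*I/2)

Final answer: pi*(5/2 - 7*I/2)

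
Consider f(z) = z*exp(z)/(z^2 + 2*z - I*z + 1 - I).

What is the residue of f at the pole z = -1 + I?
(1 + I)*exp(-1 + I)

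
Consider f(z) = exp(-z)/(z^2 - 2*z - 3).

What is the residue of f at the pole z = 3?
exp(-3)/4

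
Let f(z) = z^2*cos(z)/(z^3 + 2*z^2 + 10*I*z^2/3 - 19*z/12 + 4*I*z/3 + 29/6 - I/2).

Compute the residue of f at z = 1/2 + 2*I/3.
Write f(z) = P(z)/Q(z) with P(z) = z^2*cos(z) and Q(z) = z^3 + 2*z^2 + 10*I*z^2/3 - 19*z/12 + 4*I*z/3 + 29/6 - I/2.
The denominator factors as Q(z) = (z - 1/2 - 2*I/3)*(z + 2 + 2*I)*(z + 1/2 + 2*I), so z = 1/2 + 2*I/3 is a simple zero of Q and P is analytic there; z = 1/2 + 2*I/3 is therefore a simple pole and
  Res(f, z₀) = P(z₀)/Q'(z₀).

Q'(z) = 3*z^2 + 4*z + 20*I*z/3 - 19/12 + 4*I/3, so Q'(1/2 + 2*I/3) = -83/18 + 28*I/3.
P(1/2 + 2*I/3) = (-7/36 + 2*I/3)*cos(1/2 + 2*I/3).

Res(f, 1/2 + 2*I/3) = ((-7/36 + 2*I/3)*cos(1/2 + 2*I/3))/(-83/18 + 28*I/3) = (4613/70226 - 408*I/35113)*cos(1/2 + 2*I/3)

Final answer: (4613/70226 - 408*I/35113)*cos(1/2 + 2*I/3)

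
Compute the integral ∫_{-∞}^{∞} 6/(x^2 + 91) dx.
Let f(z) = 6/(z^2 + 91). The denominator has no real zeros and deg Q - deg P = 2 ≥ 2, so the integral of f over the upper semicircle |z| = R tends to 0 as R → ∞. Closing the contour in the upper half-plane,
  ∫_{-∞}^{∞} f(x) dx = 2πi · Σ Res(f, z_k)  over the poles with Im z_k > 0.

Zeros of the denominator: z^2 + 91 = 0 gives z = ±sqrt(91)*I.
Upper half-plane: z = sqrt(91)*I (simple).

Each pole is a simple zero of Q(z) = z^2 + 91, so Res(f, z₀) = P(z₀)/Q'(z₀) with P(z) = 6, Q'(z) = 2*z:
  Res(f, sqrt(91)*I) = (6)/(2*sqrt(91)*I) = -3*sqrt(91)*I/91

∫_{-∞}^{∞} f(x) dx = 2πi · (-3*sqrt(91)*I/91) = 6*sqrt(91)*pi/91

Final answer: 6*sqrt(91)*pi/91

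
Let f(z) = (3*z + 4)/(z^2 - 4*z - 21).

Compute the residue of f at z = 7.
Write f(z) = P(z)/Q(z) with P(z) = 3*z + 4 and Q(z) = z^2 - 4*z - 21.
The denominator factors as Q(z) = (z + 3)*(z - 7), so z = 7 is a simple zero of Q and P is analytic there; z = 7 is therefore a simple pole and
  Res(f, z₀) = P(z₀)/Q'(z₀).

Q'(z) = 2*z - 4, so Q'(7) = 10.
P(7) = 25.

Res(f, 7) = (25)/(10) = 5/2

Final answer: 5/2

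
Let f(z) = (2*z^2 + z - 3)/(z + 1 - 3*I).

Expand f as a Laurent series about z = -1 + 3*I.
Put w = z - (-1 + 3*I), i.e. z = w - 1 + 3*I. The denominator is w, so it suffices to rewrite the numerator in powers of w.

P(z) = 2*z^2 + z - 3
P(w - 1 + 3*I) = -20 - 9*I + (-3 + 12*I)*w + 2*w^2

Dividing each term by w:
  f = (-20 - 9*I)/w - 3 + 12*I + 2*w

Substituting back w = z + 1 - 3*I:
  f(z) = (-20 - 9*I)/(z + 1 - 3*I) - 3 + 12*I + 2*(z + 1 - 3*I)

The series is finite because the numerator is a polynomial; the negative powers form the principal part, and the coefficient of 1/(z + 1 - 3*I) gives Res(f, -1 + 3*I) = -20 - 9*I.

Final answer: (-20 - 9*I)/(z + 1 - 3*I) - 3 + 12*I + 2*(z + 1 - 3*I)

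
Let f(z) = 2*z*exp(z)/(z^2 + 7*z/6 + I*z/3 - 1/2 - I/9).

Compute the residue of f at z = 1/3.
Write f(z) = P(z)/Q(z) with P(z) = 2*z*exp(z) and Q(z) = z^2 + 7*z/6 + I*z/3 - 1/2 - I/9.
The denominator factors as Q(z) = (z + 3/2 + I/3)*(z - 1/3), so z = 1/3 is a simple zero of Q and P is analytic there; z = 1/3 is therefore a simple pole and
  Res(f, z₀) = P(z₀)/Q'(z₀).

Q'(z) = 2*z + 7/6 + I/3, so Q'(1/3) = 11/6 + I/3.
P(1/3) = 2*exp(1/3)/3.

Res(f, 1/3) = (2*exp(1/3)/3)/(11/6 + I/3) = (44/125 - 8*I/125)*exp(1/3)

Final answer: (44/125 - 8*I/125)*exp(1/3)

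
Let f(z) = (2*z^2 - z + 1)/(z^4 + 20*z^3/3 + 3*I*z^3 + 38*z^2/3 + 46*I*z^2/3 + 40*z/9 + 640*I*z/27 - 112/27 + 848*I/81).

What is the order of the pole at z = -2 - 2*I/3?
Factor the denominator:
  z^4 + 20*z^3/3 + 3*I*z^3 + 38*z^2/3 + 46*I*z^2/3 + 40*z/9 + 640*I*z/27 - 112/27 + 848*I/81 = (z + 2 + 2*I/3)^3*(z + 2/3 + I)

The numerator P(z) = 2*z^2 - z + 1 has P(-2 - 2*I/3) = 91/9 + 6*I ≠ 0, so no factor of (z + 2 + 2*I/3) cancels.
Near z = -2 - 2*I/3 we can therefore write f(z) = g(z)/(z + 2 + 2*I/3)^3 with g analytic at -2 - 2*I/3 and g(-2 - 2*I/3) ≠ 0 (g is the numerator divided by the remaining denominator factors).

Hence z = -2 - 2*I/3 is a pole of order 3.

Final answer: 3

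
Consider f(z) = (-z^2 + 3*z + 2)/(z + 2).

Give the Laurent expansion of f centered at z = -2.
Put w = z - (-2), i.e. z = w - 2. The denominator is w, so it suffices to rewrite the numerator in powers of w.

P(z) = -z^2 + 3*z + 2
P(w - 2) = -8 + 7*w - w^2

Dividing each term by w:
  f = -8/w + 7 - w

Substituting back w = z + 2:
  f(z) = -8/(z + 2) + 7 - (z + 2)

The series is finite because the numerator is a polynomial; the negative powers form the principal part, and the coefficient of 1/(z + 2) gives Res(f, -2) = -8.

Final answer: -8/(z + 2) + 7 - (z + 2)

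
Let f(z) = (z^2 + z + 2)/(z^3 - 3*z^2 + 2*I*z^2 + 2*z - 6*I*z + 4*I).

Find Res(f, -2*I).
Write f(z) = P(z)/Q(z) with P(z) = z^2 + z + 2 and Q(z) = z^3 - 3*z^2 + 2*I*z^2 + 2*z - 6*I*z + 4*I.
The denominator factors as Q(z) = (z + 2*I)*(z - 1)*(z - 2), so z = -2*I is a simple zero of Q and P is analytic there; z = -2*I is therefore a simple pole and
  Res(f, z₀) = P(z₀)/Q'(z₀).

Q'(z) = 3*z^2 - 6*z + 4*I*z + 2 - 6*I, so Q'(-2*I) = -2 + 6*I.
P(-2*I) = -2 - 2*I.

Res(f, -2*I) = (-2 - 2*I)/(-2 + 6*I) = -1/5 + 2*I/5

Final answer: -1/5 + 2*I/5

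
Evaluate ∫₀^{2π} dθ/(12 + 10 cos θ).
sqrt(11)*pi/11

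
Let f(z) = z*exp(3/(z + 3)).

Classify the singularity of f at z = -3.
essential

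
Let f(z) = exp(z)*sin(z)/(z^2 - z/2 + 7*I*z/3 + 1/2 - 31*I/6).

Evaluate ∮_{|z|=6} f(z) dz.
By the residue theorem, ∮_C f(z) dz = 2πi · (sum of the residues of f at the poles inside |z| = 6).

The denominator factors as (z + 1 + 3*I)*(z - 3/2 - 2*I/3), so the singularities of f are simple poles at z = -1 - 3*I, z = 3/2 + 2*I/3.
  |-1 - 3*I|² = 10 < 36 = 6², so this pole is inside the contour.
  |3/2 + 2*I/3|² = 97/36 < 36 = 6², so this pole is inside the contour.

With P(z) = exp(z)*sin(z) and Q(z) = z^2 - z/2 + 7*I*z/3 + 1/2 - 31*I/6, each pole is simple, so Res(f, z₀) = P(z₀)/Q'(z₀) with Q'(z) = 2*z - 1/2 + 7*I/3.
  Res(f, -1 - 3*I) = P(-1 - 3*I)/Q'(-1 - 3*I) = (-exp(-1 - 3*I)*sin(1 + 3*I))/(-5/2 - 11*I/3) = (90/709 - 132*I/709)*exp(-1 - 3*I)*sin(1 + 3*I)
  Res(f, 3/2 + 2*I/3) = P(3/2 + 2*I/3)/Q'(3/2 + 2*I/3) = (exp(3/2 + 2*I/3)*sin(3/2 + 2*I/3))/(5/2 + 11*I/3) = (90/709 - 132*I/709)*exp(3/2 + 2*I/3)*sin(3/2 + 2*I/3)

Sum of residues inside C: (90/709 - 132*I/709)*exp(3/2 + 2*I/3)*sin(3/2 + 2*I/3) + (90/709 - 132*I/709)*exp(-1 - 3*I)*sin(1 + 3*I)
∮_C f(z) dz = 2πi · ((90/709 - 132*I/709)*exp(3/2 + 2*I/3)*sin(3/2 + 2*I/3) + (90/709 - 132*I/709)*exp(-1 - 3*I)*sin(1 + 3*I)) = pi*(264/709 + 180*I/709)*exp(-1 - 3*I)*sin(1 + 3*I) + pi*(264/709 + 180*I/709)*exp(3/2 + 2*I/3)*sin(3/2 + 2*I/3)

Final answer: pi*(264/709 + 180*I/709)*exp(-1 - 3*I)*sin(1 + 3*I) + pi*(264/709 + 180*I/709)*exp(3/2 + 2*I/3)*sin(3/2 + 2*I/3)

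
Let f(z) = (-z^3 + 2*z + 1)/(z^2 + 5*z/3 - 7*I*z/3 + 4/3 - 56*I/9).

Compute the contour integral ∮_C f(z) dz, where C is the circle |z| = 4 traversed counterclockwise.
pi*(-28/9 + 12*I)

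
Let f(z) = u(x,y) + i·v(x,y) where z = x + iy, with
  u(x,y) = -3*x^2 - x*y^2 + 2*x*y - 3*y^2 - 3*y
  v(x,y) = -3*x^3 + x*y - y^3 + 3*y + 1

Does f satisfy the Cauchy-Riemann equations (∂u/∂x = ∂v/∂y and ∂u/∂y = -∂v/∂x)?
∂u/∂x = -6*x - y^2 + 2*y
∂v/∂y = x - 3*y^2 + 3
∂u/∂y = -2*x*y + 2*x - 6*y - 3
∂v/∂x = -9*x^2 + y
∂u/∂x ≠ ∂v/∂y and ∂u/∂y ≠ -∂v/∂x; the Cauchy-Riemann equations are not satisfied, so f is not analytic.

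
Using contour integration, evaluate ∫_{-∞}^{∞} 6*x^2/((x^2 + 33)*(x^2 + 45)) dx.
pi*(-sqrt(33) + 3*sqrt(5))/2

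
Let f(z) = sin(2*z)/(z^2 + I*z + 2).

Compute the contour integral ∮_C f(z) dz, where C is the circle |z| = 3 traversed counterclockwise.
By the residue theorem, ∮_C f(z) dz = 2πi · (sum of the residues of f at the poles inside |z| = 3).

The denominator factors as (z - I)*(z + 2*I), so the singularities of f are simple poles at z = I, z = -2*I.
  |I|² = 1 < 9 = 3², so this pole is inside the contour.
  |-2*I|² = 4 < 9 = 3², so this pole is inside the contour.

With P(z) = sin(2*z) and Q(z) = z^2 + I*z + 2, each pole is simple, so Res(f, z₀) = P(z₀)/Q'(z₀) with Q'(z) = 2*z + I.
  Res(f, I) = P(I)/Q'(I) = (I*sinh(2))/(3*I) = sinh(2)/3
  Res(f, -2*I) = P(-2*I)/Q'(-2*I) = (-I*sinh(4))/(-3*I) = sinh(4)/3

Sum of residues inside C: sinh(2)/3 + sinh(4)/3
∮_C f(z) dz = 2πi · (sinh(2)/3 + sinh(4)/3) = 2*I*pi*sinh(2)/3 + 2*I*pi*sinh(4)/3

Final answer: 2*I*pi*sinh(2)/3 + 2*I*pi*sinh(4)/3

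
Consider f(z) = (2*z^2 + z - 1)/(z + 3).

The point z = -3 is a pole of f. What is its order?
Factor the denominator:
  z + 3 = (z + 3)

The numerator P(z) = 2*z^2 + z - 1 has P(-3) = 14 ≠ 0, so no factor of (z + 3) cancels.
Near z = -3 we can therefore write f(z) = g(z)/(z + 3) with g analytic at -3 and g(-3) ≠ 0 (g is just the numerator).

Hence z = -3 is a pole of order 1.

Final answer: 1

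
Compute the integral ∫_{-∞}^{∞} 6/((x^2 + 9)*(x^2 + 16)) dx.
Let f(z) = 6/((z^2 + 9)*(z^2 + 16)). The denominator has no real zeros and deg Q - deg P = 4 ≥ 2, so the integral of f over the upper semicircle |z| = R tends to 0 as R → ∞. Closing the contour in the upper half-plane,
  ∫_{-∞}^{∞} f(x) dx = 2πi · Σ Res(f, z_k)  over the poles with Im z_k > 0.

Zeros of the denominator: z^2 + 16 = 0 gives z = ±4*I; z^2 + 9 = 0 gives z = ±3*I.
Upper half-plane: z = 3*I, z = 4*I (simple).

Each pole is a simple zero of Q(z) = z^4 + 25*z^2 + 144, so Res(f, z₀) = P(z₀)/Q'(z₀) with P(z) = 6, Q'(z) = 4*z^3 + 50*z:
  Res(f, 3*I) = (6)/(42*I) = -I/7
  Res(f, 4*I) = (6)/(-56*I) = 3*I/28

Sum of residues: -I/28
∫_{-∞}^{∞} f(x) dx = 2πi · (-I/28) = pi/14

Final answer: pi/14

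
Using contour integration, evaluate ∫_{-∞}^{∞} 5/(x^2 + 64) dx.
Let f(z) = 5/(z^2 + 64). The denominator has no real zeros and deg Q - deg P = 2 ≥ 2, so the integral of f over the upper semicircle |z| = R tends to 0 as R → ∞. Closing the contour in the upper half-plane,
  ∫_{-∞}^{∞} f(x) dx = 2πi · Σ Res(f, z_k)  over the poles with Im z_k > 0.

Zeros of the denominator: z^2 + 64 = 0 gives z = ±8*I.
Upper half-plane: z = 8*I (simple).

Each pole is a simple zero of Q(z) = z^2 + 64, so Res(f, z₀) = P(z₀)/Q'(z₀) with P(z) = 5, Q'(z) = 2*z:
  Res(f, 8*I) = (5)/(16*I) = -5*I/16

∫_{-∞}^{∞} f(x) dx = 2πi · (-5*I/16) = 5*pi/8

Final answer: 5*pi/8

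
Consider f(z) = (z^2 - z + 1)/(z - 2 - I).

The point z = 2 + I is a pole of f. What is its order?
1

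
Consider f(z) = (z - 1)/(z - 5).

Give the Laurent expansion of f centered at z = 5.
Put w = z - (5), i.e. z = w + 5. The denominator is w, so it suffices to rewrite the numerator in powers of w.

P(z) = z - 1
P(w + 5) = 4 + w

Dividing each term by w:
  f = 4/w + 1

Substituting back w = z - 5:
  f(z) = 4/(z - 5) + 1

The series is finite because the numerator is a polynomial; the negative powers form the principal part, and the coefficient of 1/(z - 5) gives Res(f, 5) = 4.

Final answer: 4/(z - 5) + 1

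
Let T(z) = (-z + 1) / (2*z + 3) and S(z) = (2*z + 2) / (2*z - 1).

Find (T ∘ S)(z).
(T ∘ S)(z) = T(S(z)) = ((-1)*S(z) + (1))/((2)*S(z) + (3)). Multiply numerator and denominator by 2*z - 1:
  numerator:   (-1)*(2*z + 2) + (1)*(2*z - 1) = -3
  denominator: (2)*(2*z + 2) + (3)*(2*z - 1) = 10*z + 1
(T ∘ S)(z) = -3/(10*z + 1)

Final answer: -3/(10*z + 1)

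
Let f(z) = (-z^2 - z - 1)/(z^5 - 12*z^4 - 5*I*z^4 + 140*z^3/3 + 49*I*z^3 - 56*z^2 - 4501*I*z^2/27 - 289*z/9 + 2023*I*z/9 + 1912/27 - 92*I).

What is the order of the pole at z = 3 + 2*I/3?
Factor the denominator:
  z^5 - 12*z^4 - 5*I*z^4 + 140*z^3/3 + 49*I*z^3 - 56*z^2 - 4501*I*z^2/27 - 289*z/9 + 2023*I*z/9 + 1912/27 - 92*I = (z - 3 - 2*I/3)^3*(z - 1 - I)*(z - 2 - 2*I)

The numerator P(z) = -z^2 - z - 1 has P(3 + 2*I/3) = -113/9 - 14*I/3 ≠ 0, so no factor of (z - 3 - 2*I/3) cancels.
Near z = 3 + 2*I/3 we can therefore write f(z) = g(z)/(z - 3 - 2*I/3)^3 with g analytic at 3 + 2*I/3 and g(3 + 2*I/3) ≠ 0 (g is the numerator divided by the remaining denominator factors).

Hence z = 3 + 2*I/3 is a pole of order 3.

Final answer: 3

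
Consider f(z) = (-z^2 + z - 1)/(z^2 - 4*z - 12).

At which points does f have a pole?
The singularities of f are the zeros of the denominator. Factoring,
  z^2 - 4*z - 12 = (z + 2)*(z - 6)
so the candidates are z = -2, z = 6.

Check the numerator P(z) = -z^2 + z - 1 at each one:
  P(-2) = -7 ≠ 0, so z = -2 is a (simple) pole.
  P(6) = -31 ≠ 0, so z = 6 is a (simple) pole.

Poles of f: {-2, 6}

Final answer: {-2, 6}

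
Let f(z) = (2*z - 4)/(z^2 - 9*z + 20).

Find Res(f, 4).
-4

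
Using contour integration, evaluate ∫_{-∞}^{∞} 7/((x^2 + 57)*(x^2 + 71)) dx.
Let f(z) = 7/((z^2 + 57)*(z^2 + 71)). The denominator has no real zeros and deg Q - deg P = 4 ≥ 2, so the integral of f over the upper semicircle |z| = R tends to 0 as R → ∞. Closing the contour in the upper half-plane,
  ∫_{-∞}^{∞} f(x) dx = 2πi · Σ Res(f, z_k)  over the poles with Im z_k > 0.

Zeros of the denominator: z^2 + 57 = 0 gives z = ±sqrt(57)*I; z^2 + 71 = 0 gives z = ±sqrt(71)*I.
Upper half-plane: z = sqrt(57)*I, z = sqrt(71)*I (simple).

Each pole is a simple zero of Q(z) = z^4 + 128*z^2 + 4047, so Res(f, z₀) = P(z₀)/Q'(z₀) with P(z) = 7, Q'(z) = 4*z^3 + 256*z:
  Res(f, sqrt(57)*I) = (7)/(28*sqrt(57)*I) = -sqrt(57)*I/228
  Res(f, sqrt(71)*I) = (7)/(-28*sqrt(71)*I) = sqrt(71)*I/284

Sum of residues: I*(-sqrt(57)/228 + sqrt(71)/284)
∫_{-∞}^{∞} f(x) dx = 2πi · (I*(-sqrt(57)/228 + sqrt(71)/284)) = pi*(-57*sqrt(71) + 71*sqrt(57))/8094

Final answer: pi*(-57*sqrt(71) + 71*sqrt(57))/8094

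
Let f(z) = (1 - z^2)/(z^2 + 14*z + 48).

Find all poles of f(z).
{-8, -6}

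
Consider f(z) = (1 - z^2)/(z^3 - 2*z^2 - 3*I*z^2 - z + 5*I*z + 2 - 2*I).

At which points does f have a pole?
The singularities of f are the zeros of the denominator. Factoring,
  z^3 - 2*z^2 - 3*I*z^2 - z + 5*I*z + 2 - 2*I = (z - 1)*(z - 1 - I)*(z - 2*I)
so the candidates are z = 1, z = 1 + I, z = 2*I.

Check the numerator P(z) = 1 - z^2 at each one:
  P(1) = 0, so the factor (z - 1) cancels and z = 1 is only a removable singularity, not a pole.
  P(1 + I) = 1 - 2*I ≠ 0, so z = 1 + I is a (simple) pole.
  P(2*I) = 5 ≠ 0, so z = 2*I is a (simple) pole.

Poles of f: {2*I, 1 + I}

Final answer: {2*I, 1 + I}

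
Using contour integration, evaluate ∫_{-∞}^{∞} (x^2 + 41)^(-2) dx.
Let f(z) = (z^2 + 41)^(-2). The denominator has no real zeros and deg Q - deg P = 4 ≥ 2, so the integral of f over the upper semicircle |z| = R tends to 0 as R → ∞. Closing the contour in the upper half-plane,
  ∫_{-∞}^{∞} f(x) dx = 2πi · Σ Res(f, z_k)  over the poles with Im z_k > 0.

Zeros of the denominator: z^2 + 41 = 0 gives z = ±sqrt(41)*I.
Upper half-plane: z = sqrt(41)*I (a pole of order 2).

Write f(z) = g(z)/(z - sqrt(41)*I)^2 with g(z) = (z + sqrt(41)*I)^(-2). For a double pole, Res(f, z₀) = g'(z₀):
  g'(z) = -2/(z + sqrt(41)*I)^3
  Res(f, sqrt(41)*I) = g'(sqrt(41)*I) = -sqrt(41)*I/6724

∫_{-∞}^{∞} f(x) dx = 2πi · (-sqrt(41)*I/6724) = sqrt(41)*pi/3362

Final answer: sqrt(41)*pi/3362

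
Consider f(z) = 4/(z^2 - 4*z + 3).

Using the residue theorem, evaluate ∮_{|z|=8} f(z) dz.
0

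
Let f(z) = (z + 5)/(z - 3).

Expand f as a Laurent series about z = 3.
Put w = z - (3), i.e. z = w + 3. The denominator is w, so it suffices to rewrite the numerator in powers of w.

P(z) = z + 5
P(w + 3) = 8 + w

Dividing each term by w:
  f = 8/w + 1

Substituting back w = z - 3:
  f(z) = 8/(z - 3) + 1

The series is finite because the numerator is a polynomial; the negative powers form the principal part, and the coefficient of 1/(z - 3) gives Res(f, 3) = 8.

Final answer: 8/(z - 3) + 1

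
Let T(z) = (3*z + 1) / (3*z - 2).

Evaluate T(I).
7/13 - 9*I/13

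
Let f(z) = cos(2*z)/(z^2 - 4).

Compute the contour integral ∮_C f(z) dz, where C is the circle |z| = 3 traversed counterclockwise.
0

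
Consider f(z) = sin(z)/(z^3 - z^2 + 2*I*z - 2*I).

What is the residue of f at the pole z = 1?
Write f(z) = P(z)/Q(z) with P(z) = sin(z) and Q(z) = z^3 - z^2 + 2*I*z - 2*I.
The denominator factors as Q(z) = (z - 1 + I)*(z - 1)*(z + 1 - I), so z = 1 is a simple zero of Q and P is analytic there; z = 1 is therefore a simple pole and
  Res(f, z₀) = P(z₀)/Q'(z₀).

Q'(z) = 3*z^2 - 2*z + 2*I, so Q'(1) = 1 + 2*I.
P(1) = sin(1).

Res(f, 1) = (sin(1))/(1 + 2*I) = (1/5 - 2*I/5)*sin(1)

Final answer: (1/5 - 2*I/5)*sin(1)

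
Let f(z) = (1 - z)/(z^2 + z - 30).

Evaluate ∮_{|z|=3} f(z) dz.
0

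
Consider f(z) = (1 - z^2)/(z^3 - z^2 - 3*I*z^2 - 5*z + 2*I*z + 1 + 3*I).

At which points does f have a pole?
The singularities of f are the zeros of the denominator. Factoring,
  z^3 - z^2 - 3*I*z^2 - 5*z + 2*I*z + 1 + 3*I = (z - I)*(z + 1 - I)*(z - 2 - I)
so the candidates are z = I, z = -1 + I, z = 2 + I.

Check the numerator P(z) = 1 - z^2 at each one:
  P(I) = 2 ≠ 0, so z = I is a (simple) pole.
  P(-1 + I) = 1 + 2*I ≠ 0, so z = -1 + I is a (simple) pole.
  P(2 + I) = -2 - 4*I ≠ 0, so z = 2 + I is a (simple) pole.

Poles of f: {-1 + I, I, 2 + I}

Final answer: {-1 + I, I, 2 + I}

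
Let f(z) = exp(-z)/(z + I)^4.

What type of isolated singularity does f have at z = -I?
Write f(z) = g(z)/(z + I)^4 with g(z) = exp(-z).
g is entire and g(-I) = exp(I) ≠ 0, so no factor of (z + I) cancels: the Laurent expansion of f about z = -I starts at the power -4, i.e. lim_{z→z₀} (z - z₀)^4 f(z) = exp(I) is finite and nonzero.
So z = -I is a pole of order 4.

Final answer: pole of order 4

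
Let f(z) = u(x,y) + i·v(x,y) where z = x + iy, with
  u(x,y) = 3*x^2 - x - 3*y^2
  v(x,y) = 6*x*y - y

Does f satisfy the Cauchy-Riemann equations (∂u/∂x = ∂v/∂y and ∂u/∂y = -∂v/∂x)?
∂u/∂x = 6*x - 1
∂v/∂y = 6*x - 1
∂u/∂y = -6*y
∂v/∂x = 6*y
∂u/∂x = ∂v/∂y and ∂u/∂y = -∂v/∂x hold identically; f is analytic.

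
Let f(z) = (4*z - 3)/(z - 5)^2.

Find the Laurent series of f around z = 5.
Put w = z - (5), i.e. z = w + 5. The denominator is w^2, so it suffices to rewrite the numerator in powers of w.

P(z) = 4*z - 3
P(w + 5) = 17 + 4*w

Dividing each term by w^2:
  f = 17/w^2 + 4/w

Substituting back w = z - 5:
  f(z) = 17/(z - 5)^2 + 4/(z - 5)

The series is finite because the numerator is a polynomial; the negative powers form the principal part, and the coefficient of 1/(z - 5) gives Res(f, 5) = 4.

Final answer: 17/(z - 5)^2 + 4/(z - 5)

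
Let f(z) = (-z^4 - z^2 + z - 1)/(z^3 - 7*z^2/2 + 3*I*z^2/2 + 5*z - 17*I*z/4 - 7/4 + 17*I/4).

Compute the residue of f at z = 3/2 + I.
-3401/1768 + 1925*I/1768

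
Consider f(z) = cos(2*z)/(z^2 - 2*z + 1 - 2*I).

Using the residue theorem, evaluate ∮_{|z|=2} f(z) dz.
By the residue theorem, ∮_C f(z) dz = 2πi · (sum of the residues of f at the poles inside |z| = 2).

The denominator factors as (z + I)*(z - 2 - I), so the singularities of f are simple poles at z = -I, z = 2 + I.
  |-I|² = 1 < 4 = 2², so this pole is inside the contour.
  |2 + I|² = 5 > 4 = 2², so this pole is outside the contour.

With P(z) = cos(2*z) and Q(z) = z^2 - 2*z + 1 - 2*I, each pole is simple, so Res(f, z₀) = P(z₀)/Q'(z₀) with Q'(z) = 2*z - 2.
  Res(f, -I) = P(-I)/Q'(-I) = (cosh(2))/(-2 - 2*I) = (-1/4 + I/4)*cosh(2)

∮_C f(z) dz = 2πi · ((-1/4 + I/4)*cosh(2)) = pi*(-1/2 - I/2)*cosh(2)

Final answer: pi*(-1/2 - I/2)*cosh(2)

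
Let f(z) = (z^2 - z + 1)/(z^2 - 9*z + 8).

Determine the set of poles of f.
{1, 8}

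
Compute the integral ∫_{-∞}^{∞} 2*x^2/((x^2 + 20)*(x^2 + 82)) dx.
Let f(z) = 2*z^2/((z^2 + 20)*(z^2 + 82)). The denominator has no real zeros and deg Q - deg P = 2 ≥ 2, so the integral of f over the upper semicircle |z| = R tends to 0 as R → ∞. Closing the contour in the upper half-plane,
  ∫_{-∞}^{∞} f(x) dx = 2πi · Σ Res(f, z_k)  over the poles with Im z_k > 0.

Zeros of the denominator: z^2 + 20 = 0 gives z = ±2*sqrt(5)*I; z^2 + 82 = 0 gives z = ±sqrt(82)*I.
Upper half-plane: z = 2*sqrt(5)*I, z = sqrt(82)*I (simple).

Each pole is a simple zero of Q(z) = z^4 + 102*z^2 + 1640, so Res(f, z₀) = P(z₀)/Q'(z₀) with P(z) = 2*z^2, Q'(z) = 4*z^3 + 204*z:
  Res(f, 2*sqrt(5)*I) = (-40)/(248*sqrt(5)*I) = sqrt(5)*I/31
  Res(f, sqrt(82)*I) = (-164)/(-124*sqrt(82)*I) = -sqrt(82)*I/62

Sum of residues: I*(-sqrt(82) + 2*sqrt(5))/62
∫_{-∞}^{∞} f(x) dx = 2πi · (I*(-sqrt(82) + 2*sqrt(5))/62) = pi*(-2*sqrt(5) + sqrt(82))/31

Final answer: pi*(-2*sqrt(5) + sqrt(82))/31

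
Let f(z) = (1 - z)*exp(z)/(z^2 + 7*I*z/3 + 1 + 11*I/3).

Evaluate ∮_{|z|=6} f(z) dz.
By the residue theorem, ∮_C f(z) dz = 2πi · (sum of the residues of f at the poles inside |z| = 6).

The denominator factors as (z + 1 - 2*I/3)*(z - 1 + 3*I), so the singularities of f are simple poles at z = -1 + 2*I/3, z = 1 - 3*I.
  |-1 + 2*I/3|² = 13/9 < 36 = 6², so this pole is inside the contour.
  |1 - 3*I|² = 10 < 36 = 6², so this pole is inside the contour.

With P(z) = (1 - z)*exp(z) and Q(z) = z^2 + 7*I*z/3 + 1 + 11*I/3, each pole is simple, so Res(f, z₀) = P(z₀)/Q'(z₀) with Q'(z) = 2*z + 7*I/3.
  Res(f, -1 + 2*I/3) = P(-1 + 2*I/3)/Q'(-1 + 2*I/3) = ((2 - 2*I/3)*exp(-1 + 2*I/3))/(-2 + 11*I/3) = (-58/157 - 54*I/157)*exp(-1 + 2*I/3)
  Res(f, 1 - 3*I) = P(1 - 3*I)/Q'(1 - 3*I) = (3*I*exp(1 - 3*I))/(2 - 11*I/3) = (-99/157 + 54*I/157)*exp(1 - 3*I)

Sum of residues inside C: (-99/157 + 54*I/157)*exp(1 - 3*I) + (-58/157 - 54*I/157)*exp(-1 + 2*I/3)
∮_C f(z) dz = 2πi · ((-99/157 + 54*I/157)*exp(1 - 3*I) + (-58/157 - 54*I/157)*exp(-1 + 2*I/3)) = pi*(108/157 - 116*I/157)*exp(-1 + 2*I/3) + pi*(-108/157 - 198*I/157)*exp(1 - 3*I)

Final answer: pi*(108/157 - 116*I/157)*exp(-1 + 2*I/3) + pi*(-108/157 - 198*I/157)*exp(1 - 3*I)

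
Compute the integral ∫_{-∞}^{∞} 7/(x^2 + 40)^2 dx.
Let f(z) = 7/(z^2 + 40)^2. The denominator has no real zeros and deg Q - deg P = 4 ≥ 2, so the integral of f over the upper semicircle |z| = R tends to 0 as R → ∞. Closing the contour in the upper half-plane,
  ∫_{-∞}^{∞} f(x) dx = 2πi · Σ Res(f, z_k)  over the poles with Im z_k > 0.

Zeros of the denominator: z^2 + 40 = 0 gives z = ±2*sqrt(10)*I.
Upper half-plane: z = 2*sqrt(10)*I (a pole of order 2).

Write f(z) = g(z)/(z - 2*sqrt(10)*I)^2 with g(z) = 7/(z + 2*sqrt(10)*I)^2. For a double pole, Res(f, z₀) = g'(z₀):
  g'(z) = -14/(z + 2*sqrt(10)*I)^3
  Res(f, 2*sqrt(10)*I) = g'(2*sqrt(10)*I) = -7*sqrt(10)*I/3200

∫_{-∞}^{∞} f(x) dx = 2πi · (-7*sqrt(10)*I/3200) = 7*sqrt(10)*pi/1600

Final answer: 7*sqrt(10)*pi/1600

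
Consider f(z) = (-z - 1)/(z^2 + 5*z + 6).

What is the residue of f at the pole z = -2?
1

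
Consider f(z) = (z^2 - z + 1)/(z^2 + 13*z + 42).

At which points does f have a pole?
The singularities of f are the zeros of the denominator. Factoring,
  z^2 + 13*z + 42 = (z + 7)*(z + 6)
so the candidates are z = -7, z = -6.

Check the numerator P(z) = z^2 - z + 1 at each one:
  P(-7) = 57 ≠ 0, so z = -7 is a (simple) pole.
  P(-6) = 43 ≠ 0, so z = -6 is a (simple) pole.

Poles of f: {-7, -6}

Final answer: {-7, -6}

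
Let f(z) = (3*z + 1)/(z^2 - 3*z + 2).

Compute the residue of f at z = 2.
Write f(z) = P(z)/Q(z) with P(z) = 3*z + 1 and Q(z) = z^2 - 3*z + 2.
The denominator factors as Q(z) = (z - 2)*(z - 1), so z = 2 is a simple zero of Q and P is analytic there; z = 2 is therefore a simple pole and
  Res(f, z₀) = P(z₀)/Q'(z₀).

Q'(z) = 2*z - 3, so Q'(2) = 1.
P(2) = 7.

Res(f, 2) = (7)/(1) = 7

Final answer: 7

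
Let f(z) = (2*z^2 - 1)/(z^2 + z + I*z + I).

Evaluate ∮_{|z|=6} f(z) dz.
pi*(4 - 4*I)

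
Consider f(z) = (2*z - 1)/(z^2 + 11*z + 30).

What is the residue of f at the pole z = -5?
-11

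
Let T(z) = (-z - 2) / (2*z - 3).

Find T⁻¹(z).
Set w = T(z) = (-z - 2) / (2*z - 3) and solve for z:
  w*(2*z - 3) = -z - 2
  -3*w + z*(2*w + 1) + 2 = 0
  z*(2*w + 1) = 3*w - 2
  z = (2 - 3*w)/(-2*w - 1)
Renaming the variable, T⁻¹(z) = (-3*z + 2)/(-2*z - 1) = (3*z - 2)/(2*z + 1).
(Check: ad - bc = 7 ≠ 0, so T is invertible.)

Final answer: (3*z - 2)/(2*z + 1)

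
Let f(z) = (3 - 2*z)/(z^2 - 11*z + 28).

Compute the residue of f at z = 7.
Write f(z) = P(z)/Q(z) with P(z) = 3 - 2*z and Q(z) = z^2 - 11*z + 28.
The denominator factors as Q(z) = (z - 4)*(z - 7), so z = 7 is a simple zero of Q and P is analytic there; z = 7 is therefore a simple pole and
  Res(f, z₀) = P(z₀)/Q'(z₀).

Q'(z) = 2*z - 11, so Q'(7) = 3.
P(7) = -11.

Res(f, 7) = (-11)/(3) = -11/3

Final answer: -11/3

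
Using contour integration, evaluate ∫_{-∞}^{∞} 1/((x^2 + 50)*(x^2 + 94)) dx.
Let f(z) = 1/((z^2 + 50)*(z^2 + 94)). The denominator has no real zeros and deg Q - deg P = 4 ≥ 2, so the integral of f over the upper semicircle |z| = R tends to 0 as R → ∞. Closing the contour in the upper half-plane,
  ∫_{-∞}^{∞} f(x) dx = 2πi · Σ Res(f, z_k)  over the poles with Im z_k > 0.

Zeros of the denominator: z^2 + 50 = 0 gives z = ±5*sqrt(2)*I; z^2 + 94 = 0 gives z = ±sqrt(94)*I.
Upper half-plane: z = 5*sqrt(2)*I, z = sqrt(94)*I (simple).

Each pole is a simple zero of Q(z) = z^4 + 144*z^2 + 4700, so Res(f, z₀) = P(z₀)/Q'(z₀) with P(z) = 1, Q'(z) = 4*z^3 + 288*z:
  Res(f, 5*sqrt(2)*I) = (1)/(440*sqrt(2)*I) = -sqrt(2)*I/880
  Res(f, sqrt(94)*I) = (1)/(-88*sqrt(94)*I) = sqrt(94)*I/8272

Sum of residues: I*(-sqrt(2)/880 + sqrt(94)/8272)
∫_{-∞}^{∞} f(x) dx = 2πi · (I*(-sqrt(2)/880 + sqrt(94)/8272)) = pi*(-5*sqrt(94) + 47*sqrt(2))/20680

Final answer: pi*(-5*sqrt(94) + 47*sqrt(2))/20680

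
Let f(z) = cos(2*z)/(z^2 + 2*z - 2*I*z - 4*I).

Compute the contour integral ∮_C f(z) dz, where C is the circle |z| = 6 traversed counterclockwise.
By the residue theorem, ∮_C f(z) dz = 2πi · (sum of the residues of f at the poles inside |z| = 6).

The denominator factors as (z + 2)*(z - 2*I), so the singularities of f are simple poles at z = -2, z = 2*I.
  |-2|² = 4 < 36 = 6², so this pole is inside the contour.
  |2*I|² = 4 < 36 = 6², so this pole is inside the contour.

With P(z) = cos(2*z) and Q(z) = z^2 + 2*z - 2*I*z - 4*I, each pole is simple, so Res(f, z₀) = P(z₀)/Q'(z₀) with Q'(z) = 2*z + 2 - 2*I.
  Res(f, -2) = P(-2)/Q'(-2) = (cos(4))/(-2 - 2*I) = (-1/4 + I/4)*cos(4)
  Res(f, 2*I) = P(2*I)/Q'(2*I) = (cosh(4))/(2 + 2*I) = (1/4 - I/4)*cosh(4)

Sum of residues inside C: (1/4 - I/4)*cosh(4) + (-1/4 + I/4)*cos(4)
∮_C f(z) dz = 2πi · ((1/4 - I/4)*cosh(4) + (-1/4 + I/4)*cos(4)) = pi*(-1/2 - I/2)*cos(4) + pi*(1/2 + I/2)*cosh(4)

Final answer: pi*(-1/2 - I/2)*cos(4) + pi*(1/2 + I/2)*cosh(4)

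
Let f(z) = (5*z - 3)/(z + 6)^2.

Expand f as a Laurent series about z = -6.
Put w = z - (-6), i.e. z = w - 6. The denominator is w^2, so it suffices to rewrite the numerator in powers of w.

P(z) = 5*z - 3
P(w - 6) = -33 + 5*w

Dividing each term by w^2:
  f = -33/w^2 + 5/w

Substituting back w = z + 6:
  f(z) = -33/(z + 6)^2 + 5/(z + 6)

The series is finite because the numerator is a polynomial; the negative powers form the principal part, and the coefficient of 1/(z + 6) gives Res(f, -6) = 5.

Final answer: -33/(z + 6)^2 + 5/(z + 6)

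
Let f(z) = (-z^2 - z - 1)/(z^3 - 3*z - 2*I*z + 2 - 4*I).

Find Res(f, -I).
-1/20 - 3*I/20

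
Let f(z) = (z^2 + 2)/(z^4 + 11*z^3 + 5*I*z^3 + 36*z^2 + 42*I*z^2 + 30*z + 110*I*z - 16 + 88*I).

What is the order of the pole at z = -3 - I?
Factor the denominator:
  z^4 + 11*z^3 + 5*I*z^3 + 36*z^2 + 42*I*z^2 + 30*z + 110*I*z - 16 + 88*I = (z + 3 + I)^3*(z + 2 + 2*I)

The numerator P(z) = z^2 + 2 has P(-3 - I) = 10 + 6*I ≠ 0, so no factor of (z + 3 + I) cancels.
Near z = -3 - I we can therefore write f(z) = g(z)/(z + 3 + I)^3 with g analytic at -3 - I and g(-3 - I) ≠ 0 (g is the numerator divided by the remaining denominator factors).

Hence z = -3 - I is a pole of order 3.

Final answer: 3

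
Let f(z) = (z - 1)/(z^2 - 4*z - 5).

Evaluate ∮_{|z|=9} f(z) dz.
2*I*pi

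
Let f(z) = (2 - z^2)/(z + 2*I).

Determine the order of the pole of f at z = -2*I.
Factor the denominator:
  z + 2*I = (z + 2*I)

The numerator P(z) = 2 - z^2 has P(-2*I) = 6 ≠ 0, so no factor of (z + 2*I) cancels.
Near z = -2*I we can therefore write f(z) = g(z)/(z + 2*I) with g analytic at -2*I and g(-2*I) ≠ 0 (g is just the numerator).

Hence z = -2*I is a pole of order 1.

Final answer: 1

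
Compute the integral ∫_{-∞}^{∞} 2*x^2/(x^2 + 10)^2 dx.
sqrt(10)*pi/10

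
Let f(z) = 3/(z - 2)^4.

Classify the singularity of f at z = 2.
Write f(z) = g(z)/(z - 2)^4 with g(z) = 3.
g is entire and g(2) = 3 ≠ 0, so no factor of (z - 2) cancels: the Laurent expansion of f about z = 2 starts at the power -4, i.e. lim_{z→z₀} (z - z₀)^4 f(z) = 3 is finite and nonzero.
So z = 2 is a pole of order 4.

Final answer: pole of order 4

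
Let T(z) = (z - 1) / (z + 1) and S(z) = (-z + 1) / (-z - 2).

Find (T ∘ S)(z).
(T ∘ S)(z) = T(S(z)) = ((1)*S(z) + (-1))/((1)*S(z) + (1)). Multiply numerator and denominator by -z - 2:
  numerator:   (1)*(-z + 1) + (-1)*(-z - 2) = 3
  denominator: (1)*(-z + 1) + (1)*(-z - 2) = -2*z - 1
(T ∘ S)(z) = 3/(-2*z - 1) = -3/(2*z + 1)

Final answer: -3/(2*z + 1)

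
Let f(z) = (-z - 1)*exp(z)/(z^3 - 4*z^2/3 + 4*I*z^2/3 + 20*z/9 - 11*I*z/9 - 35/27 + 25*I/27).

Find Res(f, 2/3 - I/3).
Write f(z) = P(z)/Q(z) with P(z) = (-z - 1)*exp(z) and Q(z) = z^3 - 4*z^2/3 + 4*I*z^2/3 + 20*z/9 - 11*I*z/9 - 35/27 + 25*I/27.
The denominator factors as Q(z) = (z - 2/3 + I/3)*(z - 1/3 - I)*(z - 1/3 + 2*I), so z = 2/3 - I/3 is a simple zero of Q and P is analytic there; z = 2/3 - I/3 is therefore a simple pole and
  Res(f, z₀) = P(z₀)/Q'(z₀).

Q'(z) = 3*z^2 - 8*z/3 + 8*I*z/3 + 20/9 - 11*I/9, so Q'(2/3 - I/3) = 7/3 + I/9.
P(2/3 - I/3) = (-5/3 + I/3)*exp(2/3 - I/3).

Res(f, 2/3 - I/3) = ((-5/3 + I/3)*exp(2/3 - I/3))/(7/3 + I/9) = (-12/17 + 3*I/17)*exp(2/3 - I/3)

Final answer: (-12/17 + 3*I/17)*exp(2/3 - I/3)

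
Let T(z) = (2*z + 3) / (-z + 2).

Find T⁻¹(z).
Set w = T(z) = (2*z + 3) / (-z + 2) and solve for z:
  w*(-z + 2) = 2*z + 3
  2*w + z*(-w - 2) - 3 = 0
  z*(-w - 2) = 3 - 2*w
  z = (2*w - 3)/(w + 2)
Renaming the variable, T⁻¹(z) = (2*z - 3)/(z + 2).
(Check: ad - bc = 7 ≠ 0, so T is invertible.)

Final answer: (2*z - 3)/(z + 2)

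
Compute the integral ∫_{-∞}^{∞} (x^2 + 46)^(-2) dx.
Let f(z) = (z^2 + 46)^(-2). The denominator has no real zeros and deg Q - deg P = 4 ≥ 2, so the integral of f over the upper semicircle |z| = R tends to 0 as R → ∞. Closing the contour in the upper half-plane,
  ∫_{-∞}^{∞} f(x) dx = 2πi · Σ Res(f, z_k)  over the poles with Im z_k > 0.

Zeros of the denominator: z^2 + 46 = 0 gives z = ±sqrt(46)*I.
Upper half-plane: z = sqrt(46)*I (a pole of order 2).

Write f(z) = g(z)/(z - sqrt(46)*I)^2 with g(z) = (z + sqrt(46)*I)^(-2). For a double pole, Res(f, z₀) = g'(z₀):
  g'(z) = -2/(z + sqrt(46)*I)^3
  Res(f, sqrt(46)*I) = g'(sqrt(46)*I) = -sqrt(46)*I/8464

∫_{-∞}^{∞} f(x) dx = 2πi · (-sqrt(46)*I/8464) = sqrt(46)*pi/4232

Final answer: sqrt(46)*pi/4232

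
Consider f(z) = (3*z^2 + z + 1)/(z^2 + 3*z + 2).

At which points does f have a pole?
The singularities of f are the zeros of the denominator. Factoring,
  z^2 + 3*z + 2 = (z + 2)*(z + 1)
so the candidates are z = -2, z = -1.

Check the numerator P(z) = 3*z^2 + z + 1 at each one:
  P(-2) = 11 ≠ 0, so z = -2 is a (simple) pole.
  P(-1) = 3 ≠ 0, so z = -1 is a (simple) pole.

Poles of f: {-2, -1}

Final answer: {-2, -1}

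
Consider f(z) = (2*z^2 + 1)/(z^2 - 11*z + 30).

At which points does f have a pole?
The singularities of f are the zeros of the denominator. Factoring,
  z^2 - 11*z + 30 = (z - 5)*(z - 6)
so the candidates are z = 5, z = 6.

Check the numerator P(z) = 2*z^2 + 1 at each one:
  P(5) = 51 ≠ 0, so z = 5 is a (simple) pole.
  P(6) = 73 ≠ 0, so z = 6 is a (simple) pole.

Poles of f: {5, 6}

Final answer: {5, 6}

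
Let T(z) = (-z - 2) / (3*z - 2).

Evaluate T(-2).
Substitute z = -2:
  numerator:   -(-2) - 2 = 0
  denominator: 3*(-2) - 2 = -8
T(-2) = (0)/(-8) = 0

Final answer: 0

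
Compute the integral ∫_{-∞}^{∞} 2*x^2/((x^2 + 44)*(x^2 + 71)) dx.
2*pi*(-2*sqrt(11) + sqrt(71))/27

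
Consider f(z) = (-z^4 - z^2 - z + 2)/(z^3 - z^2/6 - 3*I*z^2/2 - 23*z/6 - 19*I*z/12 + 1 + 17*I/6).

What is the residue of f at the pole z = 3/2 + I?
Write f(z) = P(z)/Q(z) with P(z) = -z^4 - z^2 - z + 2 and Q(z) = z^3 - z^2/6 - 3*I*z^2/2 - 23*z/6 - 19*I*z/12 + 1 + 17*I/6.
The denominator factors as Q(z) = (z + 2)*(z - 3/2 - I)*(z - 2/3 - I/2), so z = 3/2 + I is a simple zero of Q and P is analytic there; z = 3/2 + I is therefore a simple pole and
  Res(f, z₀) = P(z₀)/Q'(z₀).

Q'(z) = 3*z^2 - z/3 - 3*I*z - 23/6 - 19*I/12, so Q'(3/2 + I) = 29/12 + 31*I/12.
P(3/2 + I) = 107/16 - 23*I/2.

Res(f, 3/2 + I) = (107/16 - 23*I/2)/(29/12 + 31*I/12) = -459/424 - 1527*I/424

Final answer: -459/424 - 1527*I/424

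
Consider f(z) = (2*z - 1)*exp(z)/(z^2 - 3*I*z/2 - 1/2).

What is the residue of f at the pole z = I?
Write f(z) = P(z)/Q(z) with P(z) = (2*z - 1)*exp(z) and Q(z) = z^2 - 3*I*z/2 - 1/2.
The denominator factors as Q(z) = (z - I/2)*(z - I), so z = I is a simple zero of Q and P is analytic there; z = I is therefore a simple pole and
  Res(f, z₀) = P(z₀)/Q'(z₀).

Q'(z) = 2*z - 3*I/2, so Q'(I) = I/2.
P(I) = (-1 + 2*I)*exp(I).

Res(f, I) = ((-1 + 2*I)*exp(I))/(I/2) = (4 + 2*I)*exp(I)

Final answer: (4 + 2*I)*exp(I)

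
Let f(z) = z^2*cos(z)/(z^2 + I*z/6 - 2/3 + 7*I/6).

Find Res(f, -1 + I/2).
Write f(z) = P(z)/Q(z) with P(z) = z^2*cos(z) and Q(z) = z^2 + I*z/6 - 2/3 + 7*I/6.
The denominator factors as Q(z) = (z - 1 + 2*I/3)*(z + 1 - I/2), so z = -1 + I/2 is a simple zero of Q and P is analytic there; z = -1 + I/2 is therefore a simple pole and
  Res(f, z₀) = P(z₀)/Q'(z₀).

Q'(z) = 2*z + I/6, so Q'(-1 + I/2) = -2 + 7*I/6.
P(-1 + I/2) = (3/4 - I)*cos(1 - I/2).

Res(f, -1 + I/2) = ((3/4 - I)*cos(1 - I/2))/(-2 + 7*I/6) = (-96/193 + 81*I/386)*cos(1 - I/2)

Final answer: (-96/193 + 81*I/386)*cos(1 - I/2)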